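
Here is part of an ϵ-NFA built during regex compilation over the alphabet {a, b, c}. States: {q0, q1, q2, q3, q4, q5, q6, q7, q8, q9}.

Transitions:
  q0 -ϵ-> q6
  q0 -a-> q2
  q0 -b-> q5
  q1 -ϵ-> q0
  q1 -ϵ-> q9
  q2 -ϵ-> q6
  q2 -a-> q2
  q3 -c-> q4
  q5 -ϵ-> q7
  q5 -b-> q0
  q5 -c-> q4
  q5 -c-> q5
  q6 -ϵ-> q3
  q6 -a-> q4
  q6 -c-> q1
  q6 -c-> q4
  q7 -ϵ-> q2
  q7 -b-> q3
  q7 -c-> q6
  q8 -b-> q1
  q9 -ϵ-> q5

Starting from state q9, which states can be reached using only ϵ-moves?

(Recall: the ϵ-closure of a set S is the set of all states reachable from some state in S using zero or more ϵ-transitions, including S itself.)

Start with {q9}.
From q9 via ϵ: add q5.
From q5 via ϵ: add q7.
From q7 via ϵ: add q2.
From q2 via ϵ: add q6.
From q6 via ϵ: add q3.
No new states can be added; the closed set is {q2, q3, q5, q6, q7, q9}.

{q2, q3, q5, q6, q7, q9}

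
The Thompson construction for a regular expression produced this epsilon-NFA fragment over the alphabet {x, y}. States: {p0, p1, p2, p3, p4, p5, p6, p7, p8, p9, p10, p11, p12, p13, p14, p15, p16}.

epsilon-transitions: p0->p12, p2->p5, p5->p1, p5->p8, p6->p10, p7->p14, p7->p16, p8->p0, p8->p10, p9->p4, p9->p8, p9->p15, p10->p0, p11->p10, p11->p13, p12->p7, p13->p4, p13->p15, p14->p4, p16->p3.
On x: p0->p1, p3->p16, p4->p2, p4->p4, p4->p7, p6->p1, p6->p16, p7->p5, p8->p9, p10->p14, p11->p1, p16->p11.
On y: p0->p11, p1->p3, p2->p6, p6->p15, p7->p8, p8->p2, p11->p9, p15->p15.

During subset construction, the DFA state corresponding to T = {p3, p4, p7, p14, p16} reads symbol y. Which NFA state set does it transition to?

p7 on y → {p8}.
No y-transition from p3, p4, p14, p16.
Union after reading y: {p8}.
Now take the epsilon-closure:
From p8 via epsilon: add p0, p10.
From p0 via epsilon: add p12.
From p12 via epsilon: add p7.
From p7 via epsilon: add p14, p16.
From p14 via epsilon: add p4.
From p16 via epsilon: add p3.
No new states can be added; the closed set is {p0, p3, p4, p7, p8, p10, p12, p14, p16}.

{p0, p3, p4, p7, p8, p10, p12, p14, p16}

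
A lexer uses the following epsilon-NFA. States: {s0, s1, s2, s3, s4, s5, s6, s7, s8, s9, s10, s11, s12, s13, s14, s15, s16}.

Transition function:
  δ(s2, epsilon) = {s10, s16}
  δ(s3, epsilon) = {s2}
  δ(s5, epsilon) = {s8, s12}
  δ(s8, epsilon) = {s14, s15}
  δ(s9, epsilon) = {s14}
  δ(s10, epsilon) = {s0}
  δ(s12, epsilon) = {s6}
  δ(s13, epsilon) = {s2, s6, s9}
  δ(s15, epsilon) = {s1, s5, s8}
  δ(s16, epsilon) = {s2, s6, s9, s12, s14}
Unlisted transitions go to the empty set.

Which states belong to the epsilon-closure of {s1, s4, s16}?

Start with {s1, s4, s16}.
From s16 via epsilon: add s2, s6, s9, s12, s14.
From s2 via epsilon: add s10.
From s10 via epsilon: add s0.
No new states can be added; the closed set is {s0, s1, s2, s4, s6, s9, s10, s12, s14, s16}.

{s0, s1, s2, s4, s6, s9, s10, s12, s14, s16}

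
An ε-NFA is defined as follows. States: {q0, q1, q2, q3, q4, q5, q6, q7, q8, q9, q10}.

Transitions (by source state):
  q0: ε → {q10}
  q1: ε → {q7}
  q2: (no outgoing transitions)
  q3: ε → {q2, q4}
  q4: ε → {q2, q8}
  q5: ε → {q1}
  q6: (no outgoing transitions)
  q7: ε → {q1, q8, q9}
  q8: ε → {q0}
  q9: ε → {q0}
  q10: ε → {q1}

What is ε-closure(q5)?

{q0, q1, q5, q7, q8, q9, q10}

Start with {q5}.
From q5 via ε: add q1.
From q1 via ε: add q7.
From q7 via ε: add q8, q9.
From q8 via ε: add q0.
From q0 via ε: add q10.
No new states can be added; the closed set is {q0, q1, q5, q7, q8, q9, q10}.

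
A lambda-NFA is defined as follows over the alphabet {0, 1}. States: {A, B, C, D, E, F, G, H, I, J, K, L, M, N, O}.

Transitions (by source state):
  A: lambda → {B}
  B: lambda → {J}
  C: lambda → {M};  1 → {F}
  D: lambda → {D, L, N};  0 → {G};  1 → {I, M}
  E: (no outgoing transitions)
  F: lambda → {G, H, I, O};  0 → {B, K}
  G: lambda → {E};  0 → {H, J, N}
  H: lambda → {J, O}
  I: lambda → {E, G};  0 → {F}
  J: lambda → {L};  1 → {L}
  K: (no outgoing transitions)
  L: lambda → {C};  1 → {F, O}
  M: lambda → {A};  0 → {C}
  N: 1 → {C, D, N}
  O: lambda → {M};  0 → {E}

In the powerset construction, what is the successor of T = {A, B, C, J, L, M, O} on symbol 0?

{A, B, C, E, J, L, M}

M on 0 → {C}.
O on 0 → {E}.
No 0-transition from A, B, C, J, L.
Union after reading 0: {C, E}.
Now take the lambda-closure:
From C via lambda: add M.
From M via lambda: add A.
From A via lambda: add B.
From B via lambda: add J.
From J via lambda: add L.
No new states can be added; the closed set is {A, B, C, E, J, L, M}.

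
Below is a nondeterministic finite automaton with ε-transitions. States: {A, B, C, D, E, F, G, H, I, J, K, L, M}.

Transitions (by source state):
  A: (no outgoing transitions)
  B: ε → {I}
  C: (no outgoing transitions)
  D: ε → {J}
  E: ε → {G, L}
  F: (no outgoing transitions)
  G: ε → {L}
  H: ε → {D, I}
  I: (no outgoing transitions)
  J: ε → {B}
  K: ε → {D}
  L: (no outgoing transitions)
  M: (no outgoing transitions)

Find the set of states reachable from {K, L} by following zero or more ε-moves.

Start with {K, L}.
From K via ε: add D.
From D via ε: add J.
From J via ε: add B.
From B via ε: add I.
No new states can be added; the closed set is {B, D, I, J, K, L}.

{B, D, I, J, K, L}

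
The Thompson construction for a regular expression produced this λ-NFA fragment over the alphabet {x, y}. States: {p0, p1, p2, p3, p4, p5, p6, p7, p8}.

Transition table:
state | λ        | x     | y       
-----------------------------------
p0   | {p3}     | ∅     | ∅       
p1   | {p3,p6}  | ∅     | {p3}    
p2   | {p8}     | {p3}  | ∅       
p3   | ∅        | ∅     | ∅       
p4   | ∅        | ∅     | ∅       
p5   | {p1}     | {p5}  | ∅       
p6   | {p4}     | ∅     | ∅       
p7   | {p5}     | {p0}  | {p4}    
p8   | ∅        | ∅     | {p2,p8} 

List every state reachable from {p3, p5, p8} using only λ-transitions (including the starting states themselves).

{p1, p3, p4, p5, p6, p8}

Start with {p3, p5, p8}.
From p5 via λ: add p1.
From p1 via λ: add p6.
From p6 via λ: add p4.
No new states can be added; the closed set is {p1, p3, p4, p5, p6, p8}.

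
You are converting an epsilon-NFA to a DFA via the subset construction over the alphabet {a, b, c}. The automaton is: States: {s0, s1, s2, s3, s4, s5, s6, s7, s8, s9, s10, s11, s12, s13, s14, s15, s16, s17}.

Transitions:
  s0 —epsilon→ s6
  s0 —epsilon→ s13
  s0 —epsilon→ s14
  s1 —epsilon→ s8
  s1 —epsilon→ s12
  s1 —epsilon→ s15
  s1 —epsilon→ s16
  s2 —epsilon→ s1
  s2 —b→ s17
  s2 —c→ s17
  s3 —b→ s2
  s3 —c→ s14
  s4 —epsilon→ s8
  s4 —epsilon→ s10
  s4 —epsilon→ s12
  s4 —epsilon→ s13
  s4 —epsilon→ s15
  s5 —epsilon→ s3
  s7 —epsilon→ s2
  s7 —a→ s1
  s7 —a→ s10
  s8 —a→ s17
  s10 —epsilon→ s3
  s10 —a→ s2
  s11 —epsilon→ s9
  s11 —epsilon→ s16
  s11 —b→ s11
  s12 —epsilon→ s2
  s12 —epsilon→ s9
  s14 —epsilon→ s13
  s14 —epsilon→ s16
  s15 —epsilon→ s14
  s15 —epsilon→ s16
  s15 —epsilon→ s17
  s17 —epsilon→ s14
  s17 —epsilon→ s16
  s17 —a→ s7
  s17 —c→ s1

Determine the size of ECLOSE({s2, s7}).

11

Start with {s2, s7}.
From s2 via epsilon: add s1.
From s1 via epsilon: add s8, s12, s15, s16.
From s12 via epsilon: add s9.
From s15 via epsilon: add s14, s17.
From s14 via epsilon: add s13.
epsilon-closure = {s1, s2, s7, s8, s9, s12, s13, s14, s15, s16, s17}, which has 11 states.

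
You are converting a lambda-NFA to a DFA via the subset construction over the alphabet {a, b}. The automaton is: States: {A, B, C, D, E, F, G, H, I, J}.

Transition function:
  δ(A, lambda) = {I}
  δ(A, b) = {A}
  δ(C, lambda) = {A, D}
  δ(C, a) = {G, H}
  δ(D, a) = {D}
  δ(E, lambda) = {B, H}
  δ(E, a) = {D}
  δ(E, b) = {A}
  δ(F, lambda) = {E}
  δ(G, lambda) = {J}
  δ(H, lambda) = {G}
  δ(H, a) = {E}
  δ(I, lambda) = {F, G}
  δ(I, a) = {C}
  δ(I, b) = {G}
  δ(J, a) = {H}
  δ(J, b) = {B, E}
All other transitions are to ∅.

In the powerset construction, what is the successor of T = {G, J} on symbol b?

{B, E, G, H, J}

J on b → {B, E}.
No b-transition from G.
Union after reading b: {B, E}.
Now take the lambda-closure:
From E via lambda: add H.
From H via lambda: add G.
From G via lambda: add J.
No new states can be added; the closed set is {B, E, G, H, J}.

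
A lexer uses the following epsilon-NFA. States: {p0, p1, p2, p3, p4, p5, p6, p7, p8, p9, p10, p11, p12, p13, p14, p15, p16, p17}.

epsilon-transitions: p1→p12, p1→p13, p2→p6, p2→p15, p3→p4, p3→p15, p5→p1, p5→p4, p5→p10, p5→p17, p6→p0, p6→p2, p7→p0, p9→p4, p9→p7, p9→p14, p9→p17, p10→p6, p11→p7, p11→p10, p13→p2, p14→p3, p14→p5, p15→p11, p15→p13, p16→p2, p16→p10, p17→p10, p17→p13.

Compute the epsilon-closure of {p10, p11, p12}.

{p0, p2, p6, p7, p10, p11, p12, p13, p15}

Start with {p10, p11, p12}.
From p10 via epsilon: add p6.
From p11 via epsilon: add p7.
From p6 via epsilon: add p0, p2.
From p2 via epsilon: add p15.
From p15 via epsilon: add p13.
No new states can be added; the closed set is {p0, p2, p6, p7, p10, p11, p12, p13, p15}.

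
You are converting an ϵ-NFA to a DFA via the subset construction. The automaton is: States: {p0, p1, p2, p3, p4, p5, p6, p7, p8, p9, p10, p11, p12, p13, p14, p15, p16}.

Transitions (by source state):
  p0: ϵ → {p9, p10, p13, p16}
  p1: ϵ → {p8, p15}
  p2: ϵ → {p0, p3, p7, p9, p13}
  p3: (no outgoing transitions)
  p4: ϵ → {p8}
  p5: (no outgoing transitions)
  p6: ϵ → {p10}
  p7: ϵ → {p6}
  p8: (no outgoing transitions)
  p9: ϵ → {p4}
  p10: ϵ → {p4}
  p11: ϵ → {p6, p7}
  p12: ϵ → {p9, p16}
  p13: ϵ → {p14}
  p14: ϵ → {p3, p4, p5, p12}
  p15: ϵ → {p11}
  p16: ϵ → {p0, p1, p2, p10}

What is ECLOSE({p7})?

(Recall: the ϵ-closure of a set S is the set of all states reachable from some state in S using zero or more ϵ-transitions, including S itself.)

{p4, p6, p7, p8, p10}

Start with {p7}.
From p7 via ϵ: add p6.
From p6 via ϵ: add p10.
From p10 via ϵ: add p4.
From p4 via ϵ: add p8.
No new states can be added; the closed set is {p4, p6, p7, p8, p10}.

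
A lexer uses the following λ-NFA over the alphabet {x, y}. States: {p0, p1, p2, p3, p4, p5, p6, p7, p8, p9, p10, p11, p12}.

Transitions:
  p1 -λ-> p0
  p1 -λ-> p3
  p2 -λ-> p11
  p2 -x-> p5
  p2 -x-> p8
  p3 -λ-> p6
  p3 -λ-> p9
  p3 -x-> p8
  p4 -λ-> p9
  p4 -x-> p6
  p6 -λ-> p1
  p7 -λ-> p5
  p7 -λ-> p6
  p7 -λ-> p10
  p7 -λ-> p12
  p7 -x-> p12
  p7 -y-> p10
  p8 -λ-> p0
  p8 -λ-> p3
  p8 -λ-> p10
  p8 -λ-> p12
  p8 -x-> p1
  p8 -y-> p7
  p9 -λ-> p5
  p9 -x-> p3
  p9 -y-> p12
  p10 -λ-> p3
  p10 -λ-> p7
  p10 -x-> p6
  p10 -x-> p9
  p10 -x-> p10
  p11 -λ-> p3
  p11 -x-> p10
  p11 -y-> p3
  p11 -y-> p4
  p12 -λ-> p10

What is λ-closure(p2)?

Start with {p2}.
From p2 via λ: add p11.
From p11 via λ: add p3.
From p3 via λ: add p6, p9.
From p6 via λ: add p1.
From p9 via λ: add p5.
From p1 via λ: add p0.
No new states can be added; the closed set is {p0, p1, p2, p3, p5, p6, p9, p11}.

{p0, p1, p2, p3, p5, p6, p9, p11}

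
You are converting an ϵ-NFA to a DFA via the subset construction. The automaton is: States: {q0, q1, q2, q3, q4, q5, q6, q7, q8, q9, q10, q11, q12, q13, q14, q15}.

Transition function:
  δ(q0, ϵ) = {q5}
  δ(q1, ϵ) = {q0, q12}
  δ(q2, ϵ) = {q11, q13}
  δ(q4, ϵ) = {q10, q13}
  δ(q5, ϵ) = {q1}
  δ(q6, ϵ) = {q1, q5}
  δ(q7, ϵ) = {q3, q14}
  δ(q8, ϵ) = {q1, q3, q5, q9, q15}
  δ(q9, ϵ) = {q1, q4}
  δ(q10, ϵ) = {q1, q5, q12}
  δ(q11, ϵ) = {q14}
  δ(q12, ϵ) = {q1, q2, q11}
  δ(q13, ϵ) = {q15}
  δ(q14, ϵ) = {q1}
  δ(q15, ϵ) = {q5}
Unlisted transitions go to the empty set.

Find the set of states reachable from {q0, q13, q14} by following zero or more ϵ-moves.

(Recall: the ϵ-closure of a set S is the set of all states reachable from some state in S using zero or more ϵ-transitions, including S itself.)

Start with {q0, q13, q14}.
From q0 via ϵ: add q5.
From q13 via ϵ: add q15.
From q14 via ϵ: add q1.
From q1 via ϵ: add q12.
From q12 via ϵ: add q2, q11.
No new states can be added; the closed set is {q0, q1, q2, q5, q11, q12, q13, q14, q15}.

{q0, q1, q2, q5, q11, q12, q13, q14, q15}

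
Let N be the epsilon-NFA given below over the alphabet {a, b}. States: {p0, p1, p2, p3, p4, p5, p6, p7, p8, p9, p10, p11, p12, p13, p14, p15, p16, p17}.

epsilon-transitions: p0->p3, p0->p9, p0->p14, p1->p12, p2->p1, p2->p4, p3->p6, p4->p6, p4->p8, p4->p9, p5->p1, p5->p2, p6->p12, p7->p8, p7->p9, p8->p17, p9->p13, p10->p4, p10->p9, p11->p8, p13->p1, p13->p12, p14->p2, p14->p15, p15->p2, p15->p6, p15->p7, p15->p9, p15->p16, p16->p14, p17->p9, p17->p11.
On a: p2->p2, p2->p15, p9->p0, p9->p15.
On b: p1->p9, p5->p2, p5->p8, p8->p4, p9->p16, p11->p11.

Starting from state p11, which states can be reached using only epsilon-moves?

Start with {p11}.
From p11 via epsilon: add p8.
From p8 via epsilon: add p17.
From p17 via epsilon: add p9.
From p9 via epsilon: add p13.
From p13 via epsilon: add p1, p12.
No new states can be added; the closed set is {p1, p8, p9, p11, p12, p13, p17}.

{p1, p8, p9, p11, p12, p13, p17}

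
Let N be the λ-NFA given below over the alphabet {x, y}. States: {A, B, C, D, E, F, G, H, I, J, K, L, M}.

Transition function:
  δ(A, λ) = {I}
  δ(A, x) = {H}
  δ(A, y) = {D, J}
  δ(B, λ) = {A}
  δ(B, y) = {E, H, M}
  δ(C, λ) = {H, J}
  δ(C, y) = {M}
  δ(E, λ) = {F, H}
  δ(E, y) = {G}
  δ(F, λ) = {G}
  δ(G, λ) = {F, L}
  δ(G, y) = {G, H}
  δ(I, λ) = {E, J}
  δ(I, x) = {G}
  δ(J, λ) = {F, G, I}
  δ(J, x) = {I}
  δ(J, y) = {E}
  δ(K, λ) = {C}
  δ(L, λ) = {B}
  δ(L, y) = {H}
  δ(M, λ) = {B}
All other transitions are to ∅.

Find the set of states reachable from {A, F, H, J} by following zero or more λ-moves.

Start with {A, F, H, J}.
From A via λ: add I.
From F via λ: add G.
From G via λ: add L.
From I via λ: add E.
From L via λ: add B.
No new states can be added; the closed set is {A, B, E, F, G, H, I, J, L}.

{A, B, E, F, G, H, I, J, L}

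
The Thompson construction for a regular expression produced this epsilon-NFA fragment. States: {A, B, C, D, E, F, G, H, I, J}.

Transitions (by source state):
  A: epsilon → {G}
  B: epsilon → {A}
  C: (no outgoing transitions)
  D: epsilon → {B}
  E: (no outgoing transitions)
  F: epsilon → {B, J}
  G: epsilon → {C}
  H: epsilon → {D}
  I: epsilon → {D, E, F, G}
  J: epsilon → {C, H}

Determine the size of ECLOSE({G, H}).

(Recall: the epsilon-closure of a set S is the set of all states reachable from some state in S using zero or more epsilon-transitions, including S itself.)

Start with {G, H}.
From G via epsilon: add C.
From H via epsilon: add D.
From D via epsilon: add B.
From B via epsilon: add A.
epsilon-closure = {A, B, C, D, G, H}, which has 6 states.

6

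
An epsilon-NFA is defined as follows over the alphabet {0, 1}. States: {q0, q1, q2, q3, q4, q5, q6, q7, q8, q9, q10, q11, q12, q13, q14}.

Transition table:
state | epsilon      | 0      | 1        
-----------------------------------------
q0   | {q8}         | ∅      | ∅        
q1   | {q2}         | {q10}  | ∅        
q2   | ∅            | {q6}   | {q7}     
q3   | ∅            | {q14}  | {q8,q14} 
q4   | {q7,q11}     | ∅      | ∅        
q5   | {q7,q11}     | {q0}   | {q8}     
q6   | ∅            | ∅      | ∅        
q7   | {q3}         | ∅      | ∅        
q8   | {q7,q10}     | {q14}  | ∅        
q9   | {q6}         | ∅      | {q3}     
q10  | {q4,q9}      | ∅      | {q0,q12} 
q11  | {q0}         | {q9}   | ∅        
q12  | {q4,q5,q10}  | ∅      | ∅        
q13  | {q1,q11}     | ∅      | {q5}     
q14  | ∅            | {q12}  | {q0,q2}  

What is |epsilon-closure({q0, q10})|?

9

Start with {q0, q10}.
From q0 via epsilon: add q8.
From q10 via epsilon: add q4, q9.
From q4 via epsilon: add q7, q11.
From q9 via epsilon: add q6.
From q7 via epsilon: add q3.
epsilon-closure = {q0, q3, q4, q6, q7, q8, q9, q10, q11}, which has 9 states.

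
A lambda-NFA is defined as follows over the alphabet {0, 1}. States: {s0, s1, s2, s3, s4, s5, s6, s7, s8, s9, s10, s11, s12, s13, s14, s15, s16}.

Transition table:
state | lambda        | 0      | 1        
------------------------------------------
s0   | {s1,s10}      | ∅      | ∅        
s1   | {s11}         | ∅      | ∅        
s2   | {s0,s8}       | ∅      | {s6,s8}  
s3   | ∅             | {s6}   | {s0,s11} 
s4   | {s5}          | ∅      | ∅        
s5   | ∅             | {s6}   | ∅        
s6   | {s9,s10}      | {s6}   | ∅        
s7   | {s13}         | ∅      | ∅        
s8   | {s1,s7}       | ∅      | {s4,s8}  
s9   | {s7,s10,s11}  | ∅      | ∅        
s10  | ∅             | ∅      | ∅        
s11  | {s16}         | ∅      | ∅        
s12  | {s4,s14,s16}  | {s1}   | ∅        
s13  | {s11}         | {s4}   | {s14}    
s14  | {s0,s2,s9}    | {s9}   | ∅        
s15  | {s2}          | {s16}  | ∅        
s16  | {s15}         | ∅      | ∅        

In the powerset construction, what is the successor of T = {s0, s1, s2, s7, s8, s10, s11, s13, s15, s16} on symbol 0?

{s0, s1, s2, s4, s5, s7, s8, s10, s11, s13, s15, s16}

s13 on 0 → {s4}.
s15 on 0 → {s16}.
No 0-transition from s0, s1, s2, s7, s8, s10, s11, s16.
Union after reading 0: {s4, s16}.
Now take the lambda-closure:
From s4 via lambda: add s5.
From s16 via lambda: add s15.
From s15 via lambda: add s2.
From s2 via lambda: add s0, s8.
From s0 via lambda: add s1, s10.
From s8 via lambda: add s7.
From s1 via lambda: add s11.
From s7 via lambda: add s13.
No new states can be added; the closed set is {s0, s1, s2, s4, s5, s7, s8, s10, s11, s13, s15, s16}.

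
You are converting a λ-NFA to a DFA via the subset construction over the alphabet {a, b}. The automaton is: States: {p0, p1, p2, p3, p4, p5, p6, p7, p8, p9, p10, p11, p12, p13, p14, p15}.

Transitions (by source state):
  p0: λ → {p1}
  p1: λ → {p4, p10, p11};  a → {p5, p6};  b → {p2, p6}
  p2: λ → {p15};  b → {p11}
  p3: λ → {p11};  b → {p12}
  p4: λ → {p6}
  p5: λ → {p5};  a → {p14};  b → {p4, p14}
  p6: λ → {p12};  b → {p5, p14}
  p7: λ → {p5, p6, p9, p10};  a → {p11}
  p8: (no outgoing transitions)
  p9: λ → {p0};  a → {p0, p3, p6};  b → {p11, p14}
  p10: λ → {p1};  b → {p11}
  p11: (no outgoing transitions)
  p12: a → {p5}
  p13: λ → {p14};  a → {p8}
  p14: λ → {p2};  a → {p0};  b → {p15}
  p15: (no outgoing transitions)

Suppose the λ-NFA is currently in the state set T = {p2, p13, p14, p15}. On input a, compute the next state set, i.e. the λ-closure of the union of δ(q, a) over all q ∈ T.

p13 on a → {p8}.
p14 on a → {p0}.
No a-transition from p2, p15.
Union after reading a: {p0, p8}.
Now take the λ-closure:
From p0 via λ: add p1.
From p1 via λ: add p4, p10, p11.
From p4 via λ: add p6.
From p6 via λ: add p12.
No new states can be added; the closed set is {p0, p1, p4, p6, p8, p10, p11, p12}.

{p0, p1, p4, p6, p8, p10, p11, p12}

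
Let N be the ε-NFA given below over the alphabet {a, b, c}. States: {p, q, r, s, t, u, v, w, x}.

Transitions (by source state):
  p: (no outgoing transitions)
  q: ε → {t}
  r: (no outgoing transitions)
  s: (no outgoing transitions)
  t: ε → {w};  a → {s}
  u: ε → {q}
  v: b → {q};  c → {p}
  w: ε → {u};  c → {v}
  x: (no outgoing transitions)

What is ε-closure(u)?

Start with {u}.
From u via ε: add q.
From q via ε: add t.
From t via ε: add w.
No new states can be added; the closed set is {q, t, u, w}.

{q, t, u, w}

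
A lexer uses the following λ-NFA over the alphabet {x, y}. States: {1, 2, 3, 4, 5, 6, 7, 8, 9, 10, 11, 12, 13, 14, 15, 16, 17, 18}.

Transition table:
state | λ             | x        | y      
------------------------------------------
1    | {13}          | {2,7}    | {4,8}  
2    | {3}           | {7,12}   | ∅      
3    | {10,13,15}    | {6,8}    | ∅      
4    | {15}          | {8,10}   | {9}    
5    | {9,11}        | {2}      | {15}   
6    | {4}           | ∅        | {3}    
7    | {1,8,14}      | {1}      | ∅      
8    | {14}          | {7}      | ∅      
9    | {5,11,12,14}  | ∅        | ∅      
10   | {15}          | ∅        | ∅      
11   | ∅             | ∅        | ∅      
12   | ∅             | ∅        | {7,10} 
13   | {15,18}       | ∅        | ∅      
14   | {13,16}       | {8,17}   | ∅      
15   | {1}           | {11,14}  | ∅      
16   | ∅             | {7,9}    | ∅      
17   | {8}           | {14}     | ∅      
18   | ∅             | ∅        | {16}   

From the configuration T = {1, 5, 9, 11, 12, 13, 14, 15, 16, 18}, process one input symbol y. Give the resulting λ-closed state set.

{1, 4, 7, 8, 10, 13, 14, 15, 16, 18}

1 on y → {4, 8}.
5 on y → {15}.
12 on y → {7, 10}.
18 on y → {16}.
No y-transition from 9, 11, 13, 14, 15, 16.
Union after reading y: {4, 7, 8, 10, 15, 16}.
Now take the λ-closure:
From 7 via λ: add 1, 14.
From 1 via λ: add 13.
From 13 via λ: add 18.
No new states can be added; the closed set is {1, 4, 7, 8, 10, 13, 14, 15, 16, 18}.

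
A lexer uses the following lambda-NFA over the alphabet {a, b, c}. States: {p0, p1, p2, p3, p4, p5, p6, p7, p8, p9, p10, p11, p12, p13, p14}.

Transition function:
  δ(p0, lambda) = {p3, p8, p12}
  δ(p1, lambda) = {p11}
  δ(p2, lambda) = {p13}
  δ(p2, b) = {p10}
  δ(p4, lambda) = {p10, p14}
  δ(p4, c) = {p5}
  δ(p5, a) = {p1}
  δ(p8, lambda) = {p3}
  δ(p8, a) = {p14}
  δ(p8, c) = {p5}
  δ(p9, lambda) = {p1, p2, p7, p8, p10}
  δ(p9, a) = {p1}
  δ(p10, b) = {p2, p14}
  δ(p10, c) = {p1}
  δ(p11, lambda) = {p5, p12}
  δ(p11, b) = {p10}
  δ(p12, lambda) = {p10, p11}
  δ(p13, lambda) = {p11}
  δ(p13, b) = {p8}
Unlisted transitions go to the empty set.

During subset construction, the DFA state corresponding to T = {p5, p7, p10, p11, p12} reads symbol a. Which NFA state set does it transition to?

p5 on a → {p1}.
No a-transition from p7, p10, p11, p12.
Union after reading a: {p1}.
Now take the lambda-closure:
From p1 via lambda: add p11.
From p11 via lambda: add p5, p12.
From p12 via lambda: add p10.
No new states can be added; the closed set is {p1, p5, p10, p11, p12}.

{p1, p5, p10, p11, p12}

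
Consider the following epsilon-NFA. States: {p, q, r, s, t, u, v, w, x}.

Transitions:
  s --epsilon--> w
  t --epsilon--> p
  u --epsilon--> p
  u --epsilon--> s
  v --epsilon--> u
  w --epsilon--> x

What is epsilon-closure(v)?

{p, s, u, v, w, x}

Start with {v}.
From v via epsilon: add u.
From u via epsilon: add p, s.
From s via epsilon: add w.
From w via epsilon: add x.
No new states can be added; the closed set is {p, s, u, v, w, x}.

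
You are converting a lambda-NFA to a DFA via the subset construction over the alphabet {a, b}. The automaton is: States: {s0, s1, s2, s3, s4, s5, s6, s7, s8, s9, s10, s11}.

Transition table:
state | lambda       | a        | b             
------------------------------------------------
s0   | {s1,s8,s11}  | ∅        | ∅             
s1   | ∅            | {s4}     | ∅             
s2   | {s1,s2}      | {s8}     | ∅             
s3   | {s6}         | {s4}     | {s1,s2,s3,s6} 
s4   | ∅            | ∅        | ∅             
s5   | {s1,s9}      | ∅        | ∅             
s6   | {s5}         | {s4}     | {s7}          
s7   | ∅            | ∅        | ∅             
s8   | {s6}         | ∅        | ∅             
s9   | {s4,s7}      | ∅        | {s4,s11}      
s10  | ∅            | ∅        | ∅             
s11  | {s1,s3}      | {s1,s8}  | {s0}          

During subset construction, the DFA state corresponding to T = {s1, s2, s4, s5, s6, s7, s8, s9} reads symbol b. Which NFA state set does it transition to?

{s1, s3, s4, s5, s6, s7, s9, s11}

s6 on b → {s7}.
s9 on b → {s4, s11}.
No b-transition from s1, s2, s4, s5, s7, s8.
Union after reading b: {s4, s7, s11}.
Now take the lambda-closure:
From s11 via lambda: add s1, s3.
From s3 via lambda: add s6.
From s6 via lambda: add s5.
From s5 via lambda: add s9.
No new states can be added; the closed set is {s1, s3, s4, s5, s6, s7, s9, s11}.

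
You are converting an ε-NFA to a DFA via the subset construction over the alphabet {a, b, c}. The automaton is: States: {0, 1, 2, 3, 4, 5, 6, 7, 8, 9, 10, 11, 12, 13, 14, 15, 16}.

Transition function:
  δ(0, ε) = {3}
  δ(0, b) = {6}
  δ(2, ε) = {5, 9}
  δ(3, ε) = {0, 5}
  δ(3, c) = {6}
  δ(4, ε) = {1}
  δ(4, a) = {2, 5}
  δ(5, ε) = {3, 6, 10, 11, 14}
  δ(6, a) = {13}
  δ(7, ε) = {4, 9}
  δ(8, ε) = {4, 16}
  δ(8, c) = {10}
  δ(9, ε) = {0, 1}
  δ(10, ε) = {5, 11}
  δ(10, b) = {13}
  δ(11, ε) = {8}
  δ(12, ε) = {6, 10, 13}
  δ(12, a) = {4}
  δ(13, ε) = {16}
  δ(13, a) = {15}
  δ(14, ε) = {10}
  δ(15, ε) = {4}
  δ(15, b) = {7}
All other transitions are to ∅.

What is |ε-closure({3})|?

Start with {3}.
From 3 via ε: add 0, 5.
From 5 via ε: add 6, 10, 11, 14.
From 11 via ε: add 8.
From 8 via ε: add 4, 16.
From 4 via ε: add 1.
ε-closure = {0, 1, 3, 4, 5, 6, 8, 10, 11, 14, 16}, which has 11 states.

11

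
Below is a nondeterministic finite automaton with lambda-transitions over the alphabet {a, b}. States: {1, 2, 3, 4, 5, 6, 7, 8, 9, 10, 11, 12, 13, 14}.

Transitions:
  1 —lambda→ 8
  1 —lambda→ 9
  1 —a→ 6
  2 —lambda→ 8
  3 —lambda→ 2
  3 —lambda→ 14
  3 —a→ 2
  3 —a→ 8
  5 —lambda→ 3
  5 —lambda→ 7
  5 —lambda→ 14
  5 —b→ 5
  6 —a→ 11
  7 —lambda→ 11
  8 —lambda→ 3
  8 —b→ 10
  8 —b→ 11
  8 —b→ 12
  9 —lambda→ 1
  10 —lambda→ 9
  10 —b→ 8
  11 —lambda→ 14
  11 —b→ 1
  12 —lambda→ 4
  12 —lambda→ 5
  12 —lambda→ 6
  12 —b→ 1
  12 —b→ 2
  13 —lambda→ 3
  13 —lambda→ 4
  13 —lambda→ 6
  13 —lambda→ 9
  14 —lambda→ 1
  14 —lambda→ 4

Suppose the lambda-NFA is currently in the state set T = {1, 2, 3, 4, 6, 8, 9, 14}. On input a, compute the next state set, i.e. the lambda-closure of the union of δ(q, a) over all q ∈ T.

{1, 2, 3, 4, 6, 8, 9, 11, 14}

1 on a → {6}.
3 on a → {2, 8}.
6 on a → {11}.
No a-transition from 2, 4, 8, 9, 14.
Union after reading a: {2, 6, 8, 11}.
Now take the lambda-closure:
From 8 via lambda: add 3.
From 11 via lambda: add 14.
From 14 via lambda: add 1, 4.
From 1 via lambda: add 9.
No new states can be added; the closed set is {1, 2, 3, 4, 6, 8, 9, 11, 14}.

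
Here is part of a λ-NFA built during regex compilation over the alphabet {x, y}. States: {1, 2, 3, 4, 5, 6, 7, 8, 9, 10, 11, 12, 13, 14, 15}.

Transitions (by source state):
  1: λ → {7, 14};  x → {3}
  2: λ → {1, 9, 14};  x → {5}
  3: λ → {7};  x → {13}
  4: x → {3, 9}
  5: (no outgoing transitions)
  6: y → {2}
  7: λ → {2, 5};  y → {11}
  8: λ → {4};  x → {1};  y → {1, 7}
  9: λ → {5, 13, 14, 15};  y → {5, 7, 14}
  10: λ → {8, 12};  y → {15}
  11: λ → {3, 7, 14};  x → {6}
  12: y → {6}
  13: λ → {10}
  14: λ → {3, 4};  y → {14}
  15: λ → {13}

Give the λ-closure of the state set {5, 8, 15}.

Start with {5, 8, 15}.
From 8 via λ: add 4.
From 15 via λ: add 13.
From 13 via λ: add 10.
From 10 via λ: add 12.
No new states can be added; the closed set is {4, 5, 8, 10, 12, 13, 15}.

{4, 5, 8, 10, 12, 13, 15}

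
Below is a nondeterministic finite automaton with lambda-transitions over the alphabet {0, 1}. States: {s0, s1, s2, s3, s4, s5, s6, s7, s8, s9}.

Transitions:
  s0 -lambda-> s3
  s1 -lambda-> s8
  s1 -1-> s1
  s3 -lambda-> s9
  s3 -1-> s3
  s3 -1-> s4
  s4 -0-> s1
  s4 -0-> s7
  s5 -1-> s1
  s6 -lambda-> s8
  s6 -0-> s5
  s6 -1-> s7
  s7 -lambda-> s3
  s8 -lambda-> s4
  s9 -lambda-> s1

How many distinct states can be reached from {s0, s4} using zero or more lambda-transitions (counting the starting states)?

6

Start with {s0, s4}.
From s0 via lambda: add s3.
From s3 via lambda: add s9.
From s9 via lambda: add s1.
From s1 via lambda: add s8.
lambda-closure = {s0, s1, s3, s4, s8, s9}, which has 6 states.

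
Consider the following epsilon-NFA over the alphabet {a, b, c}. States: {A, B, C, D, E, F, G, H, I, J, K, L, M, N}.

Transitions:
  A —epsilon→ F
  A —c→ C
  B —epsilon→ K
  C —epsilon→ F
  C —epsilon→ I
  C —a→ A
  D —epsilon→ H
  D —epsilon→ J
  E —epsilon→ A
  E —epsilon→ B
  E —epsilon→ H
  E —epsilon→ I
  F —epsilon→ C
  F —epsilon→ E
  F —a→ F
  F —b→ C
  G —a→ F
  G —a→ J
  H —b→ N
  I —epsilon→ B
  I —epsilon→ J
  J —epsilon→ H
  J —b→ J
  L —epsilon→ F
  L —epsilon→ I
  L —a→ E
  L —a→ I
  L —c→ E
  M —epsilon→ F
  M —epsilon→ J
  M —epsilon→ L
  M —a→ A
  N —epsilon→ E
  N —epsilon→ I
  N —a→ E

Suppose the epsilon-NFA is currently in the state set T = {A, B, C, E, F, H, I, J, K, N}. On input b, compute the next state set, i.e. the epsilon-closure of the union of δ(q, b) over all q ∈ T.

{A, B, C, E, F, H, I, J, K, N}

F on b → {C}.
H on b → {N}.
J on b → {J}.
No b-transition from A, B, C, E, I, K, N.
Union after reading b: {C, J, N}.
Now take the epsilon-closure:
From C via epsilon: add F, I.
From J via epsilon: add H.
From N via epsilon: add E.
From E via epsilon: add A, B.
From B via epsilon: add K.
No new states can be added; the closed set is {A, B, C, E, F, H, I, J, K, N}.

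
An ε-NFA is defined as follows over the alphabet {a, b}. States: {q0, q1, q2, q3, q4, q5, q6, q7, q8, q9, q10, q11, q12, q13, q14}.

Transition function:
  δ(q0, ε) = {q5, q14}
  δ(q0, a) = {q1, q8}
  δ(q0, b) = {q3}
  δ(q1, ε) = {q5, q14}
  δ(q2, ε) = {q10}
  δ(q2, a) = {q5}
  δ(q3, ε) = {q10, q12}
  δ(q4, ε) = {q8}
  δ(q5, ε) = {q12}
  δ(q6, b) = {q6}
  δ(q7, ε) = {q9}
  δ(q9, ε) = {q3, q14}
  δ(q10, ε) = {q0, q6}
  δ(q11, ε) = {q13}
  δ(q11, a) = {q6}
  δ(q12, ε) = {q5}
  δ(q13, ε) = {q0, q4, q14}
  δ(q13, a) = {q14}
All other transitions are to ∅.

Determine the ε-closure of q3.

{q0, q3, q5, q6, q10, q12, q14}

Start with {q3}.
From q3 via ε: add q10, q12.
From q10 via ε: add q0, q6.
From q12 via ε: add q5.
From q0 via ε: add q14.
No new states can be added; the closed set is {q0, q3, q5, q6, q10, q12, q14}.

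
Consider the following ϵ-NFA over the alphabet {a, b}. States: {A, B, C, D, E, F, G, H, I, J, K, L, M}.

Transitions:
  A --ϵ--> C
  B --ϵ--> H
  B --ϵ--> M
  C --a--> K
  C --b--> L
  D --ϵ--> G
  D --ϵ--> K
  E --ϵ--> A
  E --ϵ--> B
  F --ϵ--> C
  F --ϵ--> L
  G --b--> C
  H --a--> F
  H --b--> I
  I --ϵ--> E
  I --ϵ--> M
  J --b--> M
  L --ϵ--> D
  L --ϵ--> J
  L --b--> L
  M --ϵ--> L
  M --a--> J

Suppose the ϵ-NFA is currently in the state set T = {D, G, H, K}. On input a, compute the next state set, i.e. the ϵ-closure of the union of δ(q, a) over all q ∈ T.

{C, D, F, G, J, K, L}

H on a → {F}.
No a-transition from D, G, K.
Union after reading a: {F}.
Now take the ϵ-closure:
From F via ϵ: add C, L.
From L via ϵ: add D, J.
From D via ϵ: add G, K.
No new states can be added; the closed set is {C, D, F, G, J, K, L}.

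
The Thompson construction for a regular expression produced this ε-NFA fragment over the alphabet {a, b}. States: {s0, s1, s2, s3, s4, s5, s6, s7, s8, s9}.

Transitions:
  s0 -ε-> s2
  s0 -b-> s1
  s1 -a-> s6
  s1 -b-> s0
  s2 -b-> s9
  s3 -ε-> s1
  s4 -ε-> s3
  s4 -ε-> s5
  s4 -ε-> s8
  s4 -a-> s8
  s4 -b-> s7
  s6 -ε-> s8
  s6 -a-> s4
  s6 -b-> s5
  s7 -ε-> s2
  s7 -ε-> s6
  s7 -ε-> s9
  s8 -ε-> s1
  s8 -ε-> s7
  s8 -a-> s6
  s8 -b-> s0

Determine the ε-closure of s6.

Start with {s6}.
From s6 via ε: add s8.
From s8 via ε: add s1, s7.
From s7 via ε: add s2, s9.
No new states can be added; the closed set is {s1, s2, s6, s7, s8, s9}.

{s1, s2, s6, s7, s8, s9}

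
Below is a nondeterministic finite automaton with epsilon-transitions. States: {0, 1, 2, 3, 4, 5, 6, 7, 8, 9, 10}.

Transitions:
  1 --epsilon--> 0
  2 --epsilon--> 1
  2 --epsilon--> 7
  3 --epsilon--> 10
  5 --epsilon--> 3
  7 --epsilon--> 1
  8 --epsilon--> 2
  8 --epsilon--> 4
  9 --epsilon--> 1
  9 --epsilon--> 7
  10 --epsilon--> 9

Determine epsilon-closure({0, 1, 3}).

Start with {0, 1, 3}.
From 3 via epsilon: add 10.
From 10 via epsilon: add 9.
From 9 via epsilon: add 7.
No new states can be added; the closed set is {0, 1, 3, 7, 9, 10}.

{0, 1, 3, 7, 9, 10}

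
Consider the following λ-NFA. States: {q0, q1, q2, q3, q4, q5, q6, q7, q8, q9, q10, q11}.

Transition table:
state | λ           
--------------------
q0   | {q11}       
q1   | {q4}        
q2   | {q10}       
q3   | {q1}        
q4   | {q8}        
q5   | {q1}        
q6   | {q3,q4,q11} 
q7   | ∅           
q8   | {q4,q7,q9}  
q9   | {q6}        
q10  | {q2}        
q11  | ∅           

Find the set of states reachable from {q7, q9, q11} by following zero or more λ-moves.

Start with {q7, q9, q11}.
From q9 via λ: add q6.
From q6 via λ: add q3, q4.
From q3 via λ: add q1.
From q4 via λ: add q8.
No new states can be added; the closed set is {q1, q3, q4, q6, q7, q8, q9, q11}.

{q1, q3, q4, q6, q7, q8, q9, q11}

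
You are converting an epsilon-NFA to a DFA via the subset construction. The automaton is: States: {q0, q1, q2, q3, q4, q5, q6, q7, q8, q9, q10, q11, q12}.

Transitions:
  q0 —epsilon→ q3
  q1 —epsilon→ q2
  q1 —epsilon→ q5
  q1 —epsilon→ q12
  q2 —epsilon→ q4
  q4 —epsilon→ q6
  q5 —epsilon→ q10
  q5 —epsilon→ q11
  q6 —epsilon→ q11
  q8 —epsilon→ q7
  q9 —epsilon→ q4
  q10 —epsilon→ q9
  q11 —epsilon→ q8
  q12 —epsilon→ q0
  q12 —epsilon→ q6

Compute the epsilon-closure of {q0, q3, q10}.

{q0, q3, q4, q6, q7, q8, q9, q10, q11}

Start with {q0, q3, q10}.
From q10 via epsilon: add q9.
From q9 via epsilon: add q4.
From q4 via epsilon: add q6.
From q6 via epsilon: add q11.
From q11 via epsilon: add q8.
From q8 via epsilon: add q7.
No new states can be added; the closed set is {q0, q3, q4, q6, q7, q8, q9, q10, q11}.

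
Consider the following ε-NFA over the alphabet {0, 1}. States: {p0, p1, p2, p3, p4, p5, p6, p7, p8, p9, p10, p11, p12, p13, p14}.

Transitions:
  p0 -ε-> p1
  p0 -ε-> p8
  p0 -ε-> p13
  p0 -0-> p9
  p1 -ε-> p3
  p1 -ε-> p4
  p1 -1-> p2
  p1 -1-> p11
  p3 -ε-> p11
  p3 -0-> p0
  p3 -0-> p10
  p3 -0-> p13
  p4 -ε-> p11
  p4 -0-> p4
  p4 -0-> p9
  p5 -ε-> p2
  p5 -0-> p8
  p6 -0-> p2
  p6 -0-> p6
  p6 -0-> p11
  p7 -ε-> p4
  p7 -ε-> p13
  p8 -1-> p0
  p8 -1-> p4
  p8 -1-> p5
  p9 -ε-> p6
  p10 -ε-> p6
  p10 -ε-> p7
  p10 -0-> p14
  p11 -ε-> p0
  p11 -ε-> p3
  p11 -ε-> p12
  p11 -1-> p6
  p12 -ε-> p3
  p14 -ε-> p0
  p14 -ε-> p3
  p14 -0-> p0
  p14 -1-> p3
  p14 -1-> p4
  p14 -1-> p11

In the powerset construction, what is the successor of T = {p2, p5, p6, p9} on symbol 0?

p5 on 0 → {p8}.
p6 on 0 → {p2, p6, p11}.
No 0-transition from p2, p9.
Union after reading 0: {p2, p6, p8, p11}.
Now take the ε-closure:
From p11 via ε: add p0, p3, p12.
From p0 via ε: add p1, p13.
From p1 via ε: add p4.
No new states can be added; the closed set is {p0, p1, p2, p3, p4, p6, p8, p11, p12, p13}.

{p0, p1, p2, p3, p4, p6, p8, p11, p12, p13}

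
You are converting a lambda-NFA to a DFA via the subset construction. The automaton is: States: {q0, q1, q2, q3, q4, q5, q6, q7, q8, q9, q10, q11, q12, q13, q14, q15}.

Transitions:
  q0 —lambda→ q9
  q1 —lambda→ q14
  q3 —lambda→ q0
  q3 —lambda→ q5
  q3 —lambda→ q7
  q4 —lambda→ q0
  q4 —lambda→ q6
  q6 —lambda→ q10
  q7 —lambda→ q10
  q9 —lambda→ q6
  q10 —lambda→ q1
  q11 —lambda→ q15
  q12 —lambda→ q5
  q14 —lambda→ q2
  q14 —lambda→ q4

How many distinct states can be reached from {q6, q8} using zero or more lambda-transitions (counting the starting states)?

9

Start with {q6, q8}.
From q6 via lambda: add q10.
From q10 via lambda: add q1.
From q1 via lambda: add q14.
From q14 via lambda: add q2, q4.
From q4 via lambda: add q0.
From q0 via lambda: add q9.
lambda-closure = {q0, q1, q2, q4, q6, q8, q9, q10, q14}, which has 9 states.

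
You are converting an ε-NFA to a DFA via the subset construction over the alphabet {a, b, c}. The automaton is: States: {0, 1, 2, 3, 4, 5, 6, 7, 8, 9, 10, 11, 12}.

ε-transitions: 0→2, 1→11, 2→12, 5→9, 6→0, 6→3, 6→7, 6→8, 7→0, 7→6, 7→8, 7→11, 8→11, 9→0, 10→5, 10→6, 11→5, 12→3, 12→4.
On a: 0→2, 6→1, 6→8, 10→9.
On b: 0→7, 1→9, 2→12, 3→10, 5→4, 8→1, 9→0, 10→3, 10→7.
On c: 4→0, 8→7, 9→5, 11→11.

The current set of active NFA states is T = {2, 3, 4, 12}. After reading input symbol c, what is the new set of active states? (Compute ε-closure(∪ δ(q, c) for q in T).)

4 on c → {0}.
No c-transition from 2, 3, 12.
Union after reading c: {0}.
Now take the ε-closure:
From 0 via ε: add 2.
From 2 via ε: add 12.
From 12 via ε: add 3, 4.
No new states can be added; the closed set is {0, 2, 3, 4, 12}.

{0, 2, 3, 4, 12}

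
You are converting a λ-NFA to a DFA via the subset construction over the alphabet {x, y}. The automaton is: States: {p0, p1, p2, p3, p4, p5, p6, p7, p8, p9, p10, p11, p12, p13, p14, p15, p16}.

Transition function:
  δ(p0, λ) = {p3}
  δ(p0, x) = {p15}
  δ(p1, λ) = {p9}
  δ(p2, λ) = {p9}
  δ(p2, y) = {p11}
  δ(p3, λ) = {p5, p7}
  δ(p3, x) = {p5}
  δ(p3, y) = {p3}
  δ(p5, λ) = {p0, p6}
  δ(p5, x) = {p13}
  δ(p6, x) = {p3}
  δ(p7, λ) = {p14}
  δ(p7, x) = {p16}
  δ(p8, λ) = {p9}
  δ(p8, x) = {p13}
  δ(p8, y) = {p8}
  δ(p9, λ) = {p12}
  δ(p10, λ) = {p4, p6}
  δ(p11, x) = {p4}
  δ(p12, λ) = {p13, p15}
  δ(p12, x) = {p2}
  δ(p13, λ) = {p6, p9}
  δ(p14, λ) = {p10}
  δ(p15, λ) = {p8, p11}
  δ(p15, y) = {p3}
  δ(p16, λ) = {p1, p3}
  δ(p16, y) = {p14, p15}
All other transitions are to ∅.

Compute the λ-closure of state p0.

Start with {p0}.
From p0 via λ: add p3.
From p3 via λ: add p5, p7.
From p5 via λ: add p6.
From p7 via λ: add p14.
From p14 via λ: add p10.
From p10 via λ: add p4.
No new states can be added; the closed set is {p0, p3, p4, p5, p6, p7, p10, p14}.

{p0, p3, p4, p5, p6, p7, p10, p14}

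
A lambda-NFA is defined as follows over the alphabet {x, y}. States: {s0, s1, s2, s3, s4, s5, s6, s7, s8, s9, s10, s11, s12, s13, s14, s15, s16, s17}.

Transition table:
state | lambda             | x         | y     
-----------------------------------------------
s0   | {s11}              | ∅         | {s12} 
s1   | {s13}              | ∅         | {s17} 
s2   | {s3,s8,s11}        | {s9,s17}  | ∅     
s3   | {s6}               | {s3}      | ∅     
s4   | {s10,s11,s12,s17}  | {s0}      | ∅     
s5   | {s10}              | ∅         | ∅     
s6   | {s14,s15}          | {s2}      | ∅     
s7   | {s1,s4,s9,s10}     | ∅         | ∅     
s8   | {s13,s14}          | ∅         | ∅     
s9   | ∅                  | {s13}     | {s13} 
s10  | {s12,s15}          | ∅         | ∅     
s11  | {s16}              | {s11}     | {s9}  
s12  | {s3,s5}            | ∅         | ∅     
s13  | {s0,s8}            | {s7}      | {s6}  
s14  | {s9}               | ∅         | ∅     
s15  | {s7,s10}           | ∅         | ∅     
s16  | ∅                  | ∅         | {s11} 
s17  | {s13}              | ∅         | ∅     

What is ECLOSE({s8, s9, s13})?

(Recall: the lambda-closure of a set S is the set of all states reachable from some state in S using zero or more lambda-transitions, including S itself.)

{s0, s8, s9, s11, s13, s14, s16}

Start with {s8, s9, s13}.
From s8 via lambda: add s14.
From s13 via lambda: add s0.
From s0 via lambda: add s11.
From s11 via lambda: add s16.
No new states can be added; the closed set is {s0, s8, s9, s11, s13, s14, s16}.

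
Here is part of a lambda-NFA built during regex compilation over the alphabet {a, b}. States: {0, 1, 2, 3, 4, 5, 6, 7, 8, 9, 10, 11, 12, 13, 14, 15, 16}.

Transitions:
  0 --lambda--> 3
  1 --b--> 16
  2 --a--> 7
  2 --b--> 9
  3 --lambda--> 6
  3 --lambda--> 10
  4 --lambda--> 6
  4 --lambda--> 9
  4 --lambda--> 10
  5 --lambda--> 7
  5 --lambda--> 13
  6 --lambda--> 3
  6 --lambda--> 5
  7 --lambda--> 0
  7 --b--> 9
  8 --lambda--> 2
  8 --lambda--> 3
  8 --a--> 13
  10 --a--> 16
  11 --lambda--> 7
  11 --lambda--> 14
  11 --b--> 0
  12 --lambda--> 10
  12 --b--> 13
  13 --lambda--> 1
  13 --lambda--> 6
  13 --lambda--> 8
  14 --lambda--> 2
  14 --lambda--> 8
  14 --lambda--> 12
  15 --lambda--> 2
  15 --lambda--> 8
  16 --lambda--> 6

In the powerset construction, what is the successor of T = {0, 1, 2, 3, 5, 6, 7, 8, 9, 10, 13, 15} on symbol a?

{0, 1, 2, 3, 5, 6, 7, 8, 10, 13, 16}

2 on a → {7}.
8 on a → {13}.
10 on a → {16}.
No a-transition from 0, 1, 3, 5, 6, 7, 9, 13, 15.
Union after reading a: {7, 13, 16}.
Now take the lambda-closure:
From 7 via lambda: add 0.
From 13 via lambda: add 1, 6, 8.
From 0 via lambda: add 3.
From 6 via lambda: add 5.
From 8 via lambda: add 2.
From 3 via lambda: add 10.
No new states can be added; the closed set is {0, 1, 2, 3, 5, 6, 7, 8, 10, 13, 16}.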